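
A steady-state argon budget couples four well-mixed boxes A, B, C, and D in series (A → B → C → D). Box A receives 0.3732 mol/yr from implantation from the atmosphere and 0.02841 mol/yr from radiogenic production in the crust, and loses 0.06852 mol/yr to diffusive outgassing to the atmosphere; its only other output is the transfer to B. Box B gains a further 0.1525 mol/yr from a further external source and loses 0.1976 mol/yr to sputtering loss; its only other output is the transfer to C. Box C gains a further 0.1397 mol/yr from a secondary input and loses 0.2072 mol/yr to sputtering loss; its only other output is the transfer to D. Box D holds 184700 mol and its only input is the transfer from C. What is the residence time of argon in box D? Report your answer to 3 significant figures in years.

838000 yr

Box A: F(A→B) = (0.3732 + 0.02841) − 0.06852 = 0.33309 mol/yr.
Box B: F(B→C) = (0.33309 + 0.1525) − 0.1976 = 0.28799 mol/yr.
Box C: F(C→D) = (0.28799 + 0.1397) − 0.2072 = 0.22049 mol/yr.
Box D throughput = its input = 0.22049 mol/yr; τ = 184700 / 0.22049 = 837700 yr.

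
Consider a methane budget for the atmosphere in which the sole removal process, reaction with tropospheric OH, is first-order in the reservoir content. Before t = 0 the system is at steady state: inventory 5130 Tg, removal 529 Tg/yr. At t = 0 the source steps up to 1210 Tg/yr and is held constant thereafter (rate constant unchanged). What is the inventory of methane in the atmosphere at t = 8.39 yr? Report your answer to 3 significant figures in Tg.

The sink rate constant is k = F₀/M₀ = 529/5130 = 0.1031 yr⁻¹.
Solving dM/dt = F₁ − kM with M(0) = M₀ gives M(t) = F₁/k + (M₀ − F₁/k)·e^(−kt).
F₁/k = 1210/0.1031 = 11734 Tg; kt = 0.1031 × 8.39 = 0.8652, e^(−kt) = 0.4210.
M(8.39) = 11734 + (5130 − 11734) × 0.4210 = 11734 − 2780 = 8953.9 Tg.

8950 Tg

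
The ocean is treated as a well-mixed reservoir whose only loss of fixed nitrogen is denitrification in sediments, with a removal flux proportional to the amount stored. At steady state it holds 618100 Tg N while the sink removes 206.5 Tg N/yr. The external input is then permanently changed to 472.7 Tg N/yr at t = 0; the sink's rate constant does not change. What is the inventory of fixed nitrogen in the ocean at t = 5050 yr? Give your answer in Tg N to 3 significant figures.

Residence time τ = M₀/F₀ = 2993 yr. The eventual steady state is M_∞ = M₀·(F₁/F₀) = 618100 × 472.7/206.5 = 1.4149×10^6 Tg N.
The anomaly ΔM(t) = M(t) − M_∞ decays as ΔM₀·e^(−t/τ) with ΔM₀ = 618100 − 1.4149×10^6 = −796800 Tg N.
At t = 5050 yr, e^(−t/τ) = e^(−1.687) = 0.1850, so ΔM = −147400 Tg N and M = 1.4149×10^6 − 147400 = 1.2675×10^6 Tg N.

1.27×10^6 Tg N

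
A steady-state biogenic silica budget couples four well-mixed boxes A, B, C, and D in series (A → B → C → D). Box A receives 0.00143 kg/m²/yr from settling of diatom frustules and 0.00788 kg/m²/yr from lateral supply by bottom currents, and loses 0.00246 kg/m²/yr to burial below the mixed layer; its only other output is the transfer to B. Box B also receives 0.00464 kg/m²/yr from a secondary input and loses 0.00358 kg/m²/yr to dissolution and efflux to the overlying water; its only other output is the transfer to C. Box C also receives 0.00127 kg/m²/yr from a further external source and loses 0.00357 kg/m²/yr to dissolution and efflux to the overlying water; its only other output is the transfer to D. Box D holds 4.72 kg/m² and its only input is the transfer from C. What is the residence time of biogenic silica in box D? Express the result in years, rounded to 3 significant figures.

Box A: F(A→B) = (0.00143 + 0.00788) − 0.00246 = 0.0068500 kg/m²/yr.
Box B: F(B→C) = (0.0068500 + 0.00464) − 0.00358 = 0.0079100 kg/m²/yr.
Box C: F(C→D) = (0.0079100 + 0.00127) − 0.00357 = 0.0056100 kg/m²/yr.
Box D throughput = its input = 0.0056100 kg/m²/yr; τ = 4.72 / 0.0056100 = 841.4 yr.

841 yr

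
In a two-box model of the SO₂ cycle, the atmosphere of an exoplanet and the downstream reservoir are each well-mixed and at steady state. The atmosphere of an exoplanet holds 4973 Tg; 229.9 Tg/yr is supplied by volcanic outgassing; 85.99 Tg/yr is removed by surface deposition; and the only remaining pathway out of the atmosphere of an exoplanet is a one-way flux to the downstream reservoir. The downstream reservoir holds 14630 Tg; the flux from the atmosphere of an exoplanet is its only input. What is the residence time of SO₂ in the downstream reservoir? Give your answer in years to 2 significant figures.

Balance the atmosphere of an exoplanet: ΣF_in = 229.90 Tg/yr.
Flux to the downstream reservoir = ΣF_in − (85.99) = 143.91 Tg/yr.
At steady state the output of the downstream reservoir equals its input, 143.91 Tg/yr.
τ = M / F = 14630 / 143.91 = 101.7 yr.

100 yr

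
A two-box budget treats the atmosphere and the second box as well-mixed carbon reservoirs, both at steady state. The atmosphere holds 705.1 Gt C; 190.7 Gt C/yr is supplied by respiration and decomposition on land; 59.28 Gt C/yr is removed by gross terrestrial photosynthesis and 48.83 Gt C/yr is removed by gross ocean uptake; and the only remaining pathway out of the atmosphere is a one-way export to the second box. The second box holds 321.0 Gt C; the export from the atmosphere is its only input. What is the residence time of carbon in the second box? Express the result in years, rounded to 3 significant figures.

Balance the atmosphere: ΣF_in = 190.70 Gt C/yr.
Export to the second box = ΣF_in − (59.28 + 48.83) = 82.590 Gt C/yr.
At steady state the output of the second box equals its input, 82.590 Gt C/yr.
τ = M / F = 321.0 / 82.590 = 3.887 yr.

3.89 yr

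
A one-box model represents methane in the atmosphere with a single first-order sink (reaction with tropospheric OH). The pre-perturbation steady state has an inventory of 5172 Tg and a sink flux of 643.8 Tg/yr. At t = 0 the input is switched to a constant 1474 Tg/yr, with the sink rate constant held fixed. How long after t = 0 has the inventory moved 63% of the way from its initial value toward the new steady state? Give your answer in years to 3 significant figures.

τ = M₀/F₀ = 5172/643.8 = 8.034 yr.
The remaining gap fraction is e^(−t/τ); 63% covered ⇒ e^(−t/τ) = 0.370.
t = −τ ln(0.370) = 8.034 × 0.9943 = 7.987 yr.

7.99 yr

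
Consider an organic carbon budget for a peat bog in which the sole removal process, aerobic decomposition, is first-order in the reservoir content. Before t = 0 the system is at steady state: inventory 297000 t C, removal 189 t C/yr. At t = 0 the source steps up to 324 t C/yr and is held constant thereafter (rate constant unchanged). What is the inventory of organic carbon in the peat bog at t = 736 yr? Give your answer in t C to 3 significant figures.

Residence time τ = M₀/F₀ = 1571 yr. The eventual steady state is M_∞ = M₀·(F₁/F₀) = 297000 × 324/189 = 509140 t C.
The anomaly ΔM(t) = M(t) − M_∞ decays as ΔM₀·e^(−t/τ) with ΔM₀ = 297000 − 509140 = −212100 t C.
At t = 736 yr, e^(−t/τ) = e^(−0.4684) = 0.6260, so ΔM = −132800 t C and M = 509140 − 132800 = 376340 t C.

376000 t C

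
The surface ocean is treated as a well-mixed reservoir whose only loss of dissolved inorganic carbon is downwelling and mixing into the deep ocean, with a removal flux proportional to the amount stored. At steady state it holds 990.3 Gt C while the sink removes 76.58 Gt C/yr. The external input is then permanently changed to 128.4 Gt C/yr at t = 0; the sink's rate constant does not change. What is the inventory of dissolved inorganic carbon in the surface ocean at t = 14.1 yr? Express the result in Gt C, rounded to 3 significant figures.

1440 Gt C

τ = M₀/F₀ = 990.3/76.58 = 12.93 yr; rate constant k = 1/τ.
New steady state M_∞ = F₁/k = F₁·τ = 128.4 × 12.93 = 1660.4 Gt C.
M(t) = M_∞ + (M₀ − M_∞)·e^(−t/τ); t/τ = 14.1/12.93 = 1.090, so e^(−t/τ) = 0.3361.
M(t) = 1660.4 − 670.1 × 0.3361 = 1435.2 Gt C.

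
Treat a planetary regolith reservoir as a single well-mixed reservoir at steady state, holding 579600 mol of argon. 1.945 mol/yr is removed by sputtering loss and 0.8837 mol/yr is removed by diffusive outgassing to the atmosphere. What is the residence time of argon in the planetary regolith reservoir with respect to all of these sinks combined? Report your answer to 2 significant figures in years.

200000 yr

Total removal flux = 1.945 + 0.8837 = 2.8287 mol/yr.
τ = M / ΣF_out = 579600 / 2.8287 = 204900 yr.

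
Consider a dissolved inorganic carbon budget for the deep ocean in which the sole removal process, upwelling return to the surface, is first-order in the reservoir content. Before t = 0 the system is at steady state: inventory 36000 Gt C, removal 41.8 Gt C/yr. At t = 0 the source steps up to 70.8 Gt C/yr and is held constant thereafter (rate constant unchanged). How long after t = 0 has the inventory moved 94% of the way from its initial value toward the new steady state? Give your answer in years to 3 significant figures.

τ = M₀/F₀ = 36000/41.8 = 861.2 yr.
The remaining gap fraction is e^(−t/τ); 94% covered ⇒ e^(−t/τ) = 0.0600.
t = −τ ln(0.0600) = 861.2 × 2.813 = 2423 yr.

2420 yr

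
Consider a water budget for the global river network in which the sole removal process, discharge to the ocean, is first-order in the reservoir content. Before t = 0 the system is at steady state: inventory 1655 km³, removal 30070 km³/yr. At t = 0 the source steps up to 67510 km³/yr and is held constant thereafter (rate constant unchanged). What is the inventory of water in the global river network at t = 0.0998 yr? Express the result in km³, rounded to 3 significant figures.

3380 km³

τ = M₀/F₀ = 1655/30070 = 0.05504 yr; rate constant k = 1/τ.
New steady state M_∞ = F₁/k = F₁·τ = 67510 × 0.05504 = 3715.6 km³.
M(t) = M_∞ + (M₀ − M_∞)·e^(−t/τ); t/τ = 0.0998/0.05504 = 1.813, so e^(−t/τ) = 0.1631.
M(t) = 3715.6 − 2061 × 0.1631 = 3379.5 km³.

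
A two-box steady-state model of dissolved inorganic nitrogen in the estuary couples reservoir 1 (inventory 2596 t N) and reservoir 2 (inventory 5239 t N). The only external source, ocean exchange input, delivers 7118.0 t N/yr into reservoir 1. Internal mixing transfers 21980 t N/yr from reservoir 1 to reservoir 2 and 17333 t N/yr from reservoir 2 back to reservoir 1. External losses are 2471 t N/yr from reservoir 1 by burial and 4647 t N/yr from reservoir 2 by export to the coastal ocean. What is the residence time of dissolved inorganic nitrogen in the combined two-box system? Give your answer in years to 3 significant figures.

Treat the two boxes together as one reservoir: the mixing fluxes between them are internal recycling, so τ = ΣM / Σ(external losses).
M_total = 2596 + 5239 = 7835.0 t N.
ΣF_external_out = 2471 + 4647 = 7118.0 t N/yr.
τ = M_total / ΣF_ext = 7835.0 / 7118.0 = 1.101 yr.

1.10 yr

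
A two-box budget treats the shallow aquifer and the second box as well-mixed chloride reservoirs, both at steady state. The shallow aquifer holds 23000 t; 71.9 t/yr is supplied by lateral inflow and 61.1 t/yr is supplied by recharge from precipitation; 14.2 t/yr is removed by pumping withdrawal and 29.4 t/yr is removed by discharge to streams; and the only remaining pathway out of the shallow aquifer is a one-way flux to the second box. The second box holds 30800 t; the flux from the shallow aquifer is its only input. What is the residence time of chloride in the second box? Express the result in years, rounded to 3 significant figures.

345 yr

Balance the shallow aquifer: ΣF_in = 71.9 + 61.1 = 133.00 t/yr.
Flux to the second box = ΣF_in − (14.2 + 29.4) = 89.400 t/yr.
At steady state the output of the second box equals its input, 89.400 t/yr.
τ = M / F = 30800 / 89.400 = 344.5 yr.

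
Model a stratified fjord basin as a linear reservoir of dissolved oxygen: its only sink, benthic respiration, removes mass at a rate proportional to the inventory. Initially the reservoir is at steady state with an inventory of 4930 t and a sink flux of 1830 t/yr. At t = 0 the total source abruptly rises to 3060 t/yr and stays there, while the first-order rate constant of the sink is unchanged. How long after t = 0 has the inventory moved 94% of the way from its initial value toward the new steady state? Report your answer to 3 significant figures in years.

τ = M₀/F₀ = 4930/1830 = 2.694 yr.
The remaining gap fraction is e^(−t/τ); 94% covered ⇒ e^(−t/τ) = 0.0600.
t = −τ ln(0.0600) = 2.694 × 2.813 = 7.579 yr.

7.58 yr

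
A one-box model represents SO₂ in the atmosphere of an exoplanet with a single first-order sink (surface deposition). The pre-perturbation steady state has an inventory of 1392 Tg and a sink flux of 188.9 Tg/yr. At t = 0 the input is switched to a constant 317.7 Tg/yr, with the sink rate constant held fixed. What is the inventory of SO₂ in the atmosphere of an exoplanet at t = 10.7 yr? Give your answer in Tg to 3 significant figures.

τ = M₀/F₀ = 1392/188.9 = 7.369 yr; rate constant k = 1/τ.
New steady state M_∞ = F₁/k = F₁·τ = 317.7 × 7.369 = 2341.1 Tg.
M(t) = M_∞ + (M₀ − M_∞)·e^(−t/τ); t/τ = 10.7/7.369 = 1.452, so e^(−t/τ) = 0.2341.
M(t) = 2341.1 − 949.1 × 0.2341 = 2118.9 Tg.

2120 Tg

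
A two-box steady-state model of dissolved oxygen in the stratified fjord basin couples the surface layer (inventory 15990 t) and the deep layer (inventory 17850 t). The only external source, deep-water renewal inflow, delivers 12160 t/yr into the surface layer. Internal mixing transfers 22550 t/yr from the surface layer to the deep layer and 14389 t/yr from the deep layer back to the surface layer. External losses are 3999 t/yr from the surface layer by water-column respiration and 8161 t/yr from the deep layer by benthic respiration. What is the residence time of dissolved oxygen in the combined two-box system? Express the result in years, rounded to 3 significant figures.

2.78 yr

Residence time in the combined system uses the total inventory and the total *external* removal — internal exchanges between the two boxes cancel.
M_total = 15990 + 17850 = 33840 t.
ΣF_external_out = 3999 + 8161 = 12160 t/yr.
τ = M_total / ΣF_ext = 33840 / 12160 = 2.783 yr.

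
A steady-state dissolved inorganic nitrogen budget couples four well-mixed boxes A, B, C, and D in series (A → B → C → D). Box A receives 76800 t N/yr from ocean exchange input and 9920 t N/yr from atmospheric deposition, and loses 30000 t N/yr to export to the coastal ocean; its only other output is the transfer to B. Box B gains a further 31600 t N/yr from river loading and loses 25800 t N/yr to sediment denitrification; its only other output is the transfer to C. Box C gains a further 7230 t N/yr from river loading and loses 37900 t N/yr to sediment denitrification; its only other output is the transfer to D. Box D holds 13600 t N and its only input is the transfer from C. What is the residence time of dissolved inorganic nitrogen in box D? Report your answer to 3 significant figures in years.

Box A: F(A→B) = (76800 + 9920) − 30000 = 56720 t N/yr.
Box B: F(B→C) = (56720 + 31600) − 25800 = 62520 t N/yr.
Box C: F(C→D) = (62520 + 7230) − 37900 = 31850 t N/yr.
Box D throughput = its input = 31850 t N/yr; τ = 13600 / 31850 = 0.4270 yr.

0.427 yr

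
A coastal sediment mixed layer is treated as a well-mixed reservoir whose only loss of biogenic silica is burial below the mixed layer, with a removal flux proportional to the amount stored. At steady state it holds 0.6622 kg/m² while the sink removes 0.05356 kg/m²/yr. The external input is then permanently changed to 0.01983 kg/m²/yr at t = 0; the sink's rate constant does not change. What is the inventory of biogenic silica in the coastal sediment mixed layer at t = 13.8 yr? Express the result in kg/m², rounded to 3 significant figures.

0.382 kg/m²

Residence time τ = M₀/F₀ = 12.36 yr. The eventual steady state is M_∞ = M₀·(F₁/F₀) = 0.6622 × 0.01983/0.05356 = 0.24517 kg/m².
The anomaly ΔM(t) = M(t) − M_∞ decays as ΔM₀·e^(−t/τ) with ΔM₀ = 0.6622 − 0.24517 = 0.4170 kg/m².
At t = 13.8 yr, e^(−t/τ) = e^(−1.116) = 0.3275, so ΔM = 0.1366 kg/m² and M = 0.24517 + 0.1366 = 0.38176 kg/m².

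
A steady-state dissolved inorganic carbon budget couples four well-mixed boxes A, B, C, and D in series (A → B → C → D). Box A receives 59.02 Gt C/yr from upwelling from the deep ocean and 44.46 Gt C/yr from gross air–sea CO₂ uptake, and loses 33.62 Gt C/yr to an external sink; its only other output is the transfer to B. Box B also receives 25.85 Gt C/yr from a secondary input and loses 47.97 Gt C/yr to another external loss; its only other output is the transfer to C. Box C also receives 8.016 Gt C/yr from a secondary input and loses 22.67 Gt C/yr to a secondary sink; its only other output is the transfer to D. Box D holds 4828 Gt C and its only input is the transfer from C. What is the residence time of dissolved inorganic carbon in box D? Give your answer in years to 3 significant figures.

Box A: F(A→B) = (59.02 + 44.46) − 33.62 = 69.860 Gt C/yr.
Box B: F(B→C) = (69.860 + 25.85) − 47.97 = 47.740 Gt C/yr.
Box C: F(C→D) = (47.740 + 8.016) − 22.67 = 33.086 Gt C/yr.
Box D throughput = its input = 33.086 Gt C/yr; τ = 4828 / 33.086 = 145.9 yr.

146 yr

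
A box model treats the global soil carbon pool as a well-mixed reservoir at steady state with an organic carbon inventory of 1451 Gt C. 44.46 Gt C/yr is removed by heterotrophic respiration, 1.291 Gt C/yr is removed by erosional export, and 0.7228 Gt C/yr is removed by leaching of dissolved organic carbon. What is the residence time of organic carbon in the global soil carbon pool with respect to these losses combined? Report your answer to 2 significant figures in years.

31 yr

Total removal = 44.46 + 1.291 + 0.7228 = 46.474 Gt C/yr.
τ = M / ΣF_out = 1451 / 46.474 = 31.22 yr.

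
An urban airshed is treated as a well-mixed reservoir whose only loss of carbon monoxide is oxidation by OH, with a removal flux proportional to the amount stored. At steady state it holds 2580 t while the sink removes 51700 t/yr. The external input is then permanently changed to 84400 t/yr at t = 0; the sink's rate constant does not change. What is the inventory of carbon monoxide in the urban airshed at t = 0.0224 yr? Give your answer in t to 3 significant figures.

The sink rate constant is k = F₀/M₀ = 51700/2580 = 20.04 yr⁻¹.
Solving dM/dt = F₁ − kM with M(0) = M₀ gives M(t) = F₁/k + (M₀ − F₁/k)·e^(−kt).
F₁/k = 84400/20.04 = 4211.8 t; kt = 20.04 × 0.0224 = 0.4489, e^(−kt) = 0.6384.
M(0.0224) = 4211.8 + (2580 − 4211.8) × 0.6384 = 4211.8 − 1042 = 3170.2 t.

3170 t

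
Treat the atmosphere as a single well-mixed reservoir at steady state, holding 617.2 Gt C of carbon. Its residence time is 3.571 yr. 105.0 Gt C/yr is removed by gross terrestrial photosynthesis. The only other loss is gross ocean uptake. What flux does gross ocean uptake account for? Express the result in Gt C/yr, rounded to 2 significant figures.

68 Gt C/yr

Total removal F = M/τ = 617.2 / 3.571 = 172.8 Gt C/yr.
Gross ocean uptake = F − (105.0) = 172.8 − 105.0 = 67.84 Gt C/yr.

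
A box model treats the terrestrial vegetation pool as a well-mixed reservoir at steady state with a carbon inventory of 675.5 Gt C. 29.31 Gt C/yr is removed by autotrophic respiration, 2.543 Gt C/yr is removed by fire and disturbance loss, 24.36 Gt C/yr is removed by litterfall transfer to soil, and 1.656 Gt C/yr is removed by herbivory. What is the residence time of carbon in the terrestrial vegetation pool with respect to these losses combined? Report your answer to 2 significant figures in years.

12 yr

Total removal = 29.31 + 2.543 + 24.36 + 1.656 = 57.869 Gt C/yr.
τ = M / ΣF_out = 675.5 / 57.869 = 11.67 yr.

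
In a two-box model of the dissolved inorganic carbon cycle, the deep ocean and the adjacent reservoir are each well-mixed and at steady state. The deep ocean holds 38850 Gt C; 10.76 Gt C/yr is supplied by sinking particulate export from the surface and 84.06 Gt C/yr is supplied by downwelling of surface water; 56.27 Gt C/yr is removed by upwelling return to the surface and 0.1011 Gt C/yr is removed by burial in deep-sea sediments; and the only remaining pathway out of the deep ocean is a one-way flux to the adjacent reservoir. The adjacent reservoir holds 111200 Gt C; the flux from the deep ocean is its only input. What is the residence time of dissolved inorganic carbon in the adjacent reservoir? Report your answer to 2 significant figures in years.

2900 yr

Balance the deep ocean: ΣF_in = 10.76 + 84.06 = 94.820 Gt C/yr.
Flux to the adjacent reservoir = ΣF_in − (56.27 + 0.1011) = 38.449 Gt C/yr.
At steady state the output of the adjacent reservoir equals its input, 38.449 Gt C/yr.
τ = M / F = 111200 / 38.449 = 2892 yr.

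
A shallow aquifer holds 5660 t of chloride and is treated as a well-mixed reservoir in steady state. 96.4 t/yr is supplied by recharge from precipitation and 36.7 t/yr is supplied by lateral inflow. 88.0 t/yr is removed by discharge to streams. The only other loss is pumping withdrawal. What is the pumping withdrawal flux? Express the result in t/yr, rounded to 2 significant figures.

45 t/yr

At steady state ΣF_in = ΣF_out.
ΣF_in = 96.4 + 36.7 = 133.10 t/yr.
Pumping withdrawal flux = ΣF_in − (88.0) = 133.10 − 88.00 = 45.10 t/yr.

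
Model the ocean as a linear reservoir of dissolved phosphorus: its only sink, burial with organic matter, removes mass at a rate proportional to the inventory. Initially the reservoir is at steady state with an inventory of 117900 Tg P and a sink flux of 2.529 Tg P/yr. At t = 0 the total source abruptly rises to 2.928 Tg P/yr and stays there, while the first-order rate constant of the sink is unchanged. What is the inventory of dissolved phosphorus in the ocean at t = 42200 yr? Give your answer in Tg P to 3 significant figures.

129000 Tg P

The sink rate constant is k = F₀/M₀ = 2.529/117900 = 2.145×10^-5 yr⁻¹.
Solving dM/dt = F₁ − kM with M(0) = M₀ gives M(t) = F₁/k + (M₀ − F₁/k)·e^(−kt).
F₁/k = 2.928/2.145×10^-5 = 136500 Tg P; kt = 2.145×10^-5 × 42200 = 0.9052, e^(−kt) = 0.4045.
M(42200) = 136500 + (117900 − 136500) × 0.4045 = 136500 − 7523 = 128980 Tg P.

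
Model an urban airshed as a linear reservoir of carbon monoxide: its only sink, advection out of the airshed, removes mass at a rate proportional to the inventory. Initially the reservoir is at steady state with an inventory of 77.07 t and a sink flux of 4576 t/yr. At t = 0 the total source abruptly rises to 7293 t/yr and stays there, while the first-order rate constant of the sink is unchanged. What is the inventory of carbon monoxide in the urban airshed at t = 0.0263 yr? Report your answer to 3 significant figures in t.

Residence time τ = M₀/F₀ = 0.01684 yr. The eventual steady state is M_∞ = M₀·(F₁/F₀) = 77.07 × 7293/4576 = 122.83 t.
The anomaly ΔM(t) = M(t) − M_∞ decays as ΔM₀·e^(−t/τ) with ΔM₀ = 77.07 − 122.83 = −45.76 t.
At t = 0.0263 yr, e^(−t/τ) = e^(−1.562) = 0.2098, so ΔM = −9.601 t and M = 122.83 − 9.601 = 113.23 t.

113 t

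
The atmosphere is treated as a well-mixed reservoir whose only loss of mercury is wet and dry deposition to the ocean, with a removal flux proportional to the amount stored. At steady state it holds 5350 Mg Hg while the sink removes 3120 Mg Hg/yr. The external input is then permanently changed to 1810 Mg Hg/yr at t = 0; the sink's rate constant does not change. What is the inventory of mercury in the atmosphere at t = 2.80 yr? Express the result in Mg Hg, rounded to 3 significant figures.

The sink rate constant is k = F₀/M₀ = 3120/5350 = 0.5832 yr⁻¹.
Solving dM/dt = F₁ − kM with M(0) = M₀ gives M(t) = F₁/k + (M₀ − F₁/k)·e^(−kt).
F₁/k = 1810/0.5832 = 3103.7 Mg Hg; kt = 0.5832 × 2.80 = 1.633, e^(−kt) = 0.1954.
M(2.80) = 3103.7 + (5350 − 3103.7) × 0.1954 = 3103.7 + 438.8 = 3542.5 Mg Hg.

3540 Mg Hg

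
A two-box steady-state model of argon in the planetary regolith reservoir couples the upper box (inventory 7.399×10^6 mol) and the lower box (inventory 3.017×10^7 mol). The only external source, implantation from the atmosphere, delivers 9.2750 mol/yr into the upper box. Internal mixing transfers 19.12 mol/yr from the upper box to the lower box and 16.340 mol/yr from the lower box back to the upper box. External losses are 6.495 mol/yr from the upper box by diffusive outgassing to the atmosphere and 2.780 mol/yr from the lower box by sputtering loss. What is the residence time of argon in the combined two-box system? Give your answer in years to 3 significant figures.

4.05×10^6 yr

Residence time in the combined system uses the total inventory and the total *external* removal — internal exchanges between the two boxes cancel.
M_total = 7.399×10^6 + 3.017×10^7 = 3.7569×10^7 mol.
ΣF_external_out = 6.495 + 2.780 = 9.2750 mol/yr.
τ = M_total / ΣF_ext = 3.7569×10^7 / 9.2750 = 4.051×10^6 yr.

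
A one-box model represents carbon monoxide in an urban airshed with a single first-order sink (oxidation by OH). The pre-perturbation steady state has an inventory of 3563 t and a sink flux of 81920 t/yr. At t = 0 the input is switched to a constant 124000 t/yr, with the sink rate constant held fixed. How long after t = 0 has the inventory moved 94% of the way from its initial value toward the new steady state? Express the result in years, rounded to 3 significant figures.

0.122 yr

τ = M₀/F₀ = 3563/81920 = 0.04349 yr.
The remaining gap fraction is e^(−t/τ); 94% covered ⇒ e^(−t/τ) = 0.0600.
t = −τ ln(0.0600) = 0.04349 × 2.813 = 0.1224 yr.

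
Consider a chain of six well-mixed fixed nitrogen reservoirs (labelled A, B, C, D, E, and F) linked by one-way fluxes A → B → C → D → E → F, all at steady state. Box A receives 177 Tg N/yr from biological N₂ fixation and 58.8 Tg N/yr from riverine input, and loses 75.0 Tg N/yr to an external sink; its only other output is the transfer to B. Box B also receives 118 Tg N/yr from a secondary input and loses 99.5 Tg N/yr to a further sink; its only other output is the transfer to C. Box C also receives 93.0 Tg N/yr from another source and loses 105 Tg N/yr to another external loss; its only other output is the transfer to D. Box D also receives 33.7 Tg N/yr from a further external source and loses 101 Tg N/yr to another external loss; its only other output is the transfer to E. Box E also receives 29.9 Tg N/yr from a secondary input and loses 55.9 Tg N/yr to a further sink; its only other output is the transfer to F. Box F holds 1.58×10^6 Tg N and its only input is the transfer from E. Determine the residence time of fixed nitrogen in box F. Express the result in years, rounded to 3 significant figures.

Box A: F(A→B) = (177 + 58.8) − 75.0 = 160.80 Tg N/yr.
Box B: F(B→C) = (160.80 + 118) − 99.5 = 179.30 Tg N/yr.
Box C: F(C→D) = (179.30 + 93.0) − 105 = 167.30 Tg N/yr.
Box D: F(D→E) = (167.30 + 33.7) − 101 = 100.00 Tg N/yr.
Box E: F(E→F) = (100.00 + 29.9) − 55.9 = 74.000 Tg N/yr.
Box F throughput = its input = 74.000 Tg N/yr; τ = 1.58×10^6 / 74.000 = 21350 yr.

21400 yr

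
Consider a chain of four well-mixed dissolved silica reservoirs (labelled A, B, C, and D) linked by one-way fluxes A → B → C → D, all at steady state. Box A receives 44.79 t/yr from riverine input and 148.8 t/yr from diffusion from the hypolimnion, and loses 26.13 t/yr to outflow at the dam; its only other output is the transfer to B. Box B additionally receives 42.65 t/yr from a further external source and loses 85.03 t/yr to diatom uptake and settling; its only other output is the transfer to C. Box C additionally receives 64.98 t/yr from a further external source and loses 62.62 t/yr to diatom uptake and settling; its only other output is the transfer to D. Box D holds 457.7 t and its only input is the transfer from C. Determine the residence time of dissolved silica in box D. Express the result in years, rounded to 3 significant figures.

Box A: F(A→B) = (44.79 + 148.8) − 26.13 = 167.46 t/yr.
Box B: F(B→C) = (167.46 + 42.65) − 85.03 = 125.08 t/yr.
Box C: F(C→D) = (125.08 + 64.98) − 62.62 = 127.44 t/yr.
Box D throughput = its input = 127.44 t/yr; τ = 457.7 / 127.44 = 3.591 yr.

3.59 yr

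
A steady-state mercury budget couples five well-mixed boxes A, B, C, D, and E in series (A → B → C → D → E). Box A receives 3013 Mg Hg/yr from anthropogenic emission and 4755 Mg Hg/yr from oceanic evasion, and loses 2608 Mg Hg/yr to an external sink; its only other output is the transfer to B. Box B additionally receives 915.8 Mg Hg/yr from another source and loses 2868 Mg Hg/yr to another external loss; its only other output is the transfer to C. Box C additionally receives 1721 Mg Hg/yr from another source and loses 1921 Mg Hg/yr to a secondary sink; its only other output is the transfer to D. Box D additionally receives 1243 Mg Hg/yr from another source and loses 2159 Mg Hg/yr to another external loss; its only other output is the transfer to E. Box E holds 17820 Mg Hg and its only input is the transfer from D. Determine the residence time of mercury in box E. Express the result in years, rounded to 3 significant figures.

Box A: F(A→B) = (3013 + 4755) − 2608 = 5160.0 Mg Hg/yr.
Box B: F(B→C) = (5160.0 + 915.8) − 2868 = 3207.8 Mg Hg/yr.
Box C: F(C→D) = (3207.8 + 1721) − 1921 = 3007.8 Mg Hg/yr.
Box D: F(D→E) = (3007.8 + 1243) − 2159 = 2091.8 Mg Hg/yr.
Box E throughput = its input = 2091.8 Mg Hg/yr; τ = 17820 / 2091.8 = 8.519 yr.

8.52 yr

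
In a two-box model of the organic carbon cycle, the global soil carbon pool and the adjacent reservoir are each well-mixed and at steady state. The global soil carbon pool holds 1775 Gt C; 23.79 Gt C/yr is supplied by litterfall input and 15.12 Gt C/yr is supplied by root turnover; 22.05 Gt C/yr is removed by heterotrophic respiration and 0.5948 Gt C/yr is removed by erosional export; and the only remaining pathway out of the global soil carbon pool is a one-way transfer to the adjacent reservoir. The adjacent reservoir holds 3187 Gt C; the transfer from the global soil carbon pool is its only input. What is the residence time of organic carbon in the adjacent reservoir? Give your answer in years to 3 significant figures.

196 yr

Balance the global soil carbon pool: ΣF_in = 23.79 + 15.12 = 38.910 Gt C/yr.
Transfer to the adjacent reservoir = ΣF_in − (22.05 + 0.5948) = 16.265 Gt C/yr.
At steady state the output of the adjacent reservoir equals its input, 16.265 Gt C/yr.
τ = M / F = 3187 / 16.265 = 195.9 yr.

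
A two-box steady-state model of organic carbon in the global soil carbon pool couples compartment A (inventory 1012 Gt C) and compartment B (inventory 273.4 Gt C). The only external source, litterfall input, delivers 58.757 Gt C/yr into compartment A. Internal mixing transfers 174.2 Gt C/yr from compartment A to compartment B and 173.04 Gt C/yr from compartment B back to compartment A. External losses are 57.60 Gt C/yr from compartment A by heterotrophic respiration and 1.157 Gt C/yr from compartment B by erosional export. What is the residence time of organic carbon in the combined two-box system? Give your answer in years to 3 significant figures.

Residence time in the combined system uses the total inventory and the total *external* removal — internal exchanges between the two boxes cancel.
M_total = 1012 + 273.4 = 1285.4 Gt C.
ΣF_external_out = 57.60 + 1.157 = 58.757 Gt C/yr.
τ = M_total / ΣF_ext = 1285.4 / 58.757 = 21.88 yr.

21.9 yr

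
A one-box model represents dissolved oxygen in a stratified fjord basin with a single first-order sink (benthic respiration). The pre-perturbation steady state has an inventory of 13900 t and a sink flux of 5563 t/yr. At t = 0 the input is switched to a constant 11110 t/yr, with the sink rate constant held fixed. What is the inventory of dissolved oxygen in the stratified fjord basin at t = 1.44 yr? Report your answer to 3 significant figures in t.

The sink rate constant is k = F₀/M₀ = 5563/13900 = 0.4002 yr⁻¹.
Solving dM/dt = F₁ − kM with M(0) = M₀ gives M(t) = F₁/k + (M₀ − F₁/k)·e^(−kt).
F₁/k = 11110/0.4002 = 27760 t; kt = 0.4002 × 1.44 = 0.5763, e^(−kt) = 0.5620.
M(1.44) = 27760 + (13900 − 27760) × 0.5620 = 27760 − 7789 = 19971 t.

20000 t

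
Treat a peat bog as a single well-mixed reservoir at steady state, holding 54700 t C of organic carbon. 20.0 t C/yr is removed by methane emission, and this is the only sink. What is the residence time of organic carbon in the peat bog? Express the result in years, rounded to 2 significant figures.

2700 yr

τ = M / F = 54700 / 20.0 = 2735 yr.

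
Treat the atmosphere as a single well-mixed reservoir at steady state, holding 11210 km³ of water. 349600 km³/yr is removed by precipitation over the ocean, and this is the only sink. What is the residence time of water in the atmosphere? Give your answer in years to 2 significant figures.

0.032 yr

τ = M / F = 11210 / 349600 = 0.03207 yr.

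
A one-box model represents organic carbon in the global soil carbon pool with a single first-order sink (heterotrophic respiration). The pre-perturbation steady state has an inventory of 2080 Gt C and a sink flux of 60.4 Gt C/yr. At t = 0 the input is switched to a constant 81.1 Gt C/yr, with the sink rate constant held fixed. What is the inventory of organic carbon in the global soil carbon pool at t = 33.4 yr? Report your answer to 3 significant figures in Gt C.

2520 Gt C

Residence time τ = M₀/F₀ = 34.44 yr. The eventual steady state is M_∞ = M₀·(F₁/F₀) = 2080 × 81.1/60.4 = 2792.8 Gt C.
The anomaly ΔM(t) = M(t) − M_∞ decays as ΔM₀·e^(−t/τ) with ΔM₀ = 2080 − 2792.8 = −712.8 Gt C.
At t = 33.4 yr, e^(−t/τ) = e^(−0.9699) = 0.3791, so ΔM = −270.3 Gt C and M = 2792.8 − 270.3 = 2522.6 Gt C.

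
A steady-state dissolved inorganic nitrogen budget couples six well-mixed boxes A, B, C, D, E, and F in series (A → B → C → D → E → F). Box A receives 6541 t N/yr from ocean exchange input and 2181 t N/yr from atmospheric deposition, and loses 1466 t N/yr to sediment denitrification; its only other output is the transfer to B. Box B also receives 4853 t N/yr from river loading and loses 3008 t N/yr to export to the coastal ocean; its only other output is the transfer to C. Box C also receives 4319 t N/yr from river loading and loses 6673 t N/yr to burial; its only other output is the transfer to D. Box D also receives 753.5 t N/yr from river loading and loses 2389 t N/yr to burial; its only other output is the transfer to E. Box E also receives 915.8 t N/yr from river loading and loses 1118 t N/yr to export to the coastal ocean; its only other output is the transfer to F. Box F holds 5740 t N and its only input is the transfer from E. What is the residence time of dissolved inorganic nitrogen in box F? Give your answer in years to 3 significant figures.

Box A: F(A→B) = (6541 + 2181) − 1466 = 7256.0 t N/yr.
Box B: F(B→C) = (7256.0 + 4853) − 3008 = 9101.0 t N/yr.
Box C: F(C→D) = (9101.0 + 4319) − 6673 = 6747.0 t N/yr.
Box D: F(D→E) = (6747.0 + 753.5) − 2389 = 5111.5 t N/yr.
Box E: F(E→F) = (5111.5 + 915.8) − 1118 = 4909.3 t N/yr.
Box F throughput = its input = 4909.3 t N/yr; τ = 5740 / 4909.3 = 1.169 yr.

1.17 yr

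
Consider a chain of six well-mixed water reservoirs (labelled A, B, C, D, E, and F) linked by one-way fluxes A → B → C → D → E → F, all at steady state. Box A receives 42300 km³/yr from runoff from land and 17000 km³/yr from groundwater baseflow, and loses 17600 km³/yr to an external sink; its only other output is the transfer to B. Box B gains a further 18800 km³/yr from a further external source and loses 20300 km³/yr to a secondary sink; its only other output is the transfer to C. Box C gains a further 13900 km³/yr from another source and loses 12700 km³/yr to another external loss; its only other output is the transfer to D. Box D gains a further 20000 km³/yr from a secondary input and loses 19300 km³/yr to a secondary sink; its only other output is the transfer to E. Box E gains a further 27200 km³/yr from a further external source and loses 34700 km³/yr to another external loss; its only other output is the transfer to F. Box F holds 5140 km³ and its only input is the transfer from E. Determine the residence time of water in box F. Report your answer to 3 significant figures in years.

0.149 yr

Box A: F(A→B) = (42300 + 17000) − 17600 = 41700 km³/yr.
Box B: F(B→C) = (41700 + 18800) − 20300 = 40200 km³/yr.
Box C: F(C→D) = (40200 + 13900) − 12700 = 41400 km³/yr.
Box D: F(D→E) = (41400 + 20000) − 19300 = 42100 km³/yr.
Box E: F(E→F) = (42100 + 27200) − 34700 = 34600 km³/yr.
Box F throughput = its input = 34600 km³/yr; τ = 5140 / 34600 = 0.1486 yr.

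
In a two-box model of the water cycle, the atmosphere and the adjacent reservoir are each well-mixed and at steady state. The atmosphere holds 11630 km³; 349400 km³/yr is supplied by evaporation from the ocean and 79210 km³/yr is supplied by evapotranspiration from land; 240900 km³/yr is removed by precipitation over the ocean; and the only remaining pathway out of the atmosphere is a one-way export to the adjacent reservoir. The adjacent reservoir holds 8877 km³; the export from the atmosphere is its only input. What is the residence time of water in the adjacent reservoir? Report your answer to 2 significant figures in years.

0.047 yr

Balance the atmosphere: ΣF_in = 349400 + 79210 = 428610 km³/yr.
Export to the adjacent reservoir = ΣF_in − (240900) = 187710 km³/yr.
At steady state the output of the adjacent reservoir equals its input, 187710 km³/yr.
τ = M / F = 8877 / 187710 = 0.04729 yr.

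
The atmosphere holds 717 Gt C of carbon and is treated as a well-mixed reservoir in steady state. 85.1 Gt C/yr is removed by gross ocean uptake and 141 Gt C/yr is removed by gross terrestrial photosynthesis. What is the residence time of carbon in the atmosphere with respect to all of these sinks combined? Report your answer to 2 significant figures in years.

3.2 yr

Total removal flux = 85.1 + 141 = 226.10 Gt C/yr.
τ = M / ΣF_out = 717 / 226.10 = 3.171 yr.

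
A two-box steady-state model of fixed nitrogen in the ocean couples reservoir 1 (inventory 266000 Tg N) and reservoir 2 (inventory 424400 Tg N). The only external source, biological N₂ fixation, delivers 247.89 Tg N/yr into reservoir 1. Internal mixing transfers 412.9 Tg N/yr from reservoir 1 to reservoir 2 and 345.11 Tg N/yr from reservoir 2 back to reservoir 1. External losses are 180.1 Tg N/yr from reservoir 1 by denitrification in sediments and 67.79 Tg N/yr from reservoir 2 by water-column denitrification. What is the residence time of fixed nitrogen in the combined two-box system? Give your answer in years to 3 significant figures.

2790 yr

Residence time in the combined system uses the total inventory and the total *external* removal — internal exchanges between the two boxes cancel.
M_total = 266000 + 424400 = 690400 Tg N.
ΣF_external_out = 180.1 + 67.79 = 247.89 Tg N/yr.
τ = M_total / ΣF_ext = 690400 / 247.89 = 2785 yr.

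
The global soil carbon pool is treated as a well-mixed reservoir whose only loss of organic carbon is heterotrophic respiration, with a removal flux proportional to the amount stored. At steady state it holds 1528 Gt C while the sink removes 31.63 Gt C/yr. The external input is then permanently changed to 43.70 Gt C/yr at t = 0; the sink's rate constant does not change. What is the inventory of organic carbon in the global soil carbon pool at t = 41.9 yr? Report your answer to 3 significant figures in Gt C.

1870 Gt C

The sink rate constant is k = F₀/M₀ = 31.63/1528 = 0.02070 yr⁻¹.
Solving dM/dt = F₁ − kM with M(0) = M₀ gives M(t) = F₁/k + (M₀ − F₁/k)·e^(−kt).
F₁/k = 43.70/0.02070 = 2111.1 Gt C; kt = 0.02070 × 41.9 = 0.8673, e^(−kt) = 0.4201.
M(41.9) = 2111.1 + (1528 − 2111.1) × 0.4201 = 2111.1 − 244.9 = 1866.1 Gt C.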